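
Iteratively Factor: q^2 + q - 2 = (q + 2)*(q - 1)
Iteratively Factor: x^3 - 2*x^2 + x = (x)*(x^2 - 2*x + 1) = x*(x - 1)*(x - 1)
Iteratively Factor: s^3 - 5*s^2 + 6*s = (s - 2)*(s^2 - 3*s) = s*(s - 2)*(s - 3)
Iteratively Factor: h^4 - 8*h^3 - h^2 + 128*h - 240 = (h - 3)*(h^3 - 5*h^2 - 16*h + 80) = (h - 3)*(h + 4)*(h^2 - 9*h + 20) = (h - 4)*(h - 3)*(h + 4)*(h - 5)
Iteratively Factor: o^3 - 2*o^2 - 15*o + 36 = (o - 3)*(o^2 + o - 12) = (o - 3)^2*(o + 4)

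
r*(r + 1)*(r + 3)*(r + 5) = r^4 + 9*r^3 + 23*r^2 + 15*r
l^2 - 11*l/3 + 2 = (l - 3)*(l - 2/3)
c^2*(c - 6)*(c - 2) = c^4 - 8*c^3 + 12*c^2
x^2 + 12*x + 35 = (x + 5)*(x + 7)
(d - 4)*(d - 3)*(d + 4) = d^3 - 3*d^2 - 16*d + 48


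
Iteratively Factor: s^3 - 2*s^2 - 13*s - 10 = (s - 5)*(s^2 + 3*s + 2) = (s - 5)*(s + 2)*(s + 1)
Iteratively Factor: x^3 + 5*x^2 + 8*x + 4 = (x + 2)*(x^2 + 3*x + 2) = (x + 1)*(x + 2)*(x + 2)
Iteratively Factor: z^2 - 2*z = (z - 2)*(z)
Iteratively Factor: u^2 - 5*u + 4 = (u - 1)*(u - 4)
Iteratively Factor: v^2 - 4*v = (v - 4)*(v)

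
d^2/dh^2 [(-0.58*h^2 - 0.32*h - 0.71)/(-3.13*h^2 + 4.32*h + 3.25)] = (21.955072*h^3 + 77.135094*h^2 - 38.070816*h + 44.212458)/(30.664297*h^6 - 126.967824*h^5 + 79.720161*h^4 + 183.049632*h^3 - 82.776525*h^2 - 136.89*h - 34.328125)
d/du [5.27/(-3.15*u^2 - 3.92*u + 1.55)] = (33.201*u + 20.6584)/(3.15*u^2 + 3.92*u - 1.55)^2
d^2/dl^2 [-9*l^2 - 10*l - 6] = -18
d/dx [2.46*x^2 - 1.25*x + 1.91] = 4.92*x - 1.25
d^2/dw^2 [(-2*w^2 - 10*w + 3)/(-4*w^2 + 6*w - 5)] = 4*(104*w^3 - 132*w^2 - 192*w + 151)/(64*w^6 - 288*w^5 + 672*w^4 - 936*w^3 + 840*w^2 - 450*w + 125)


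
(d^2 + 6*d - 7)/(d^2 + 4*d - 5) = (d + 7)/(d + 5)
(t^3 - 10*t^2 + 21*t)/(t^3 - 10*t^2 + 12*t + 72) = t*(t^2 - 10*t + 21)/(t^3 - 10*t^2 + 12*t + 72)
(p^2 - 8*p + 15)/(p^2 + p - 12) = (p - 5)/(p + 4)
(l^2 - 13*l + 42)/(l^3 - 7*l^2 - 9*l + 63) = (l - 6)/(l^2 - 9)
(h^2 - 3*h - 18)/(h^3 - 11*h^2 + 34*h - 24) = (h + 3)/(h^2 - 5*h + 4)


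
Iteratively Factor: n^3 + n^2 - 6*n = (n + 3)*(n^2 - 2*n) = n*(n + 3)*(n - 2)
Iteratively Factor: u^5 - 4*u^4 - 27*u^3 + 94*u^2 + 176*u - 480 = (u - 5)*(u^4 + u^3 - 22*u^2 - 16*u + 96) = (u - 5)*(u + 4)*(u^3 - 3*u^2 - 10*u + 24) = (u - 5)*(u + 3)*(u + 4)*(u^2 - 6*u + 8) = (u - 5)*(u - 4)*(u + 3)*(u + 4)*(u - 2)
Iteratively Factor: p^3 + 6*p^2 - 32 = (p + 4)*(p^2 + 2*p - 8) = (p - 2)*(p + 4)*(p + 4)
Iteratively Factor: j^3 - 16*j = (j)*(j^2 - 16) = j*(j + 4)*(j - 4)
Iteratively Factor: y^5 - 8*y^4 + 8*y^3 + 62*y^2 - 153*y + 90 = (y - 2)*(y^4 - 6*y^3 - 4*y^2 + 54*y - 45) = (y - 5)*(y - 2)*(y^3 - y^2 - 9*y + 9) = (y - 5)*(y - 2)*(y + 3)*(y^2 - 4*y + 3) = (y - 5)*(y - 2)*(y - 1)*(y + 3)*(y - 3)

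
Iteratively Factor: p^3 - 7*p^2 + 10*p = (p)*(p^2 - 7*p + 10) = p*(p - 2)*(p - 5)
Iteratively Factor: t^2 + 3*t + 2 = (t + 1)*(t + 2)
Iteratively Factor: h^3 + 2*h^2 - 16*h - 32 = (h + 4)*(h^2 - 2*h - 8) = (h + 2)*(h + 4)*(h - 4)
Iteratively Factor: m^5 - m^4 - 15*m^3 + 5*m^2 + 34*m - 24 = (m - 1)*(m^4 - 15*m^2 - 10*m + 24) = (m - 1)*(m + 3)*(m^3 - 3*m^2 - 6*m + 8) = (m - 1)^2*(m + 3)*(m^2 - 2*m - 8) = (m - 4)*(m - 1)^2*(m + 3)*(m + 2)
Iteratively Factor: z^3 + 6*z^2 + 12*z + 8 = (z + 2)*(z^2 + 4*z + 4) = (z + 2)^2*(z + 2)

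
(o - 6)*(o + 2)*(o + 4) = o^3 - 28*o - 48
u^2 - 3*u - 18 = (u - 6)*(u + 3)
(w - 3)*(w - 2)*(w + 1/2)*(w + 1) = w^4 - 7*w^3/2 - w^2 + 13*w/2 + 3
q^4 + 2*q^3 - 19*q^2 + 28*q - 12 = (q - 2)*(q - 1)^2*(q + 6)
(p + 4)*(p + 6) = p^2 + 10*p + 24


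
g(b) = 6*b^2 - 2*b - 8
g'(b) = 12*b - 2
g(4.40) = 99.36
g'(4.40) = 50.80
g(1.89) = 9.65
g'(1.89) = 20.68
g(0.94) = -4.58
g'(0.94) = 9.28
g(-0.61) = -4.55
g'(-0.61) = -9.32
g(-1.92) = 17.96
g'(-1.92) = -25.04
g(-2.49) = 34.18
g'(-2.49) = -31.88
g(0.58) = -7.14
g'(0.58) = 4.96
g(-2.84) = 46.07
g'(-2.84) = -36.08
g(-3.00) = 52.00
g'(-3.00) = -38.00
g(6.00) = 196.00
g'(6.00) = 70.00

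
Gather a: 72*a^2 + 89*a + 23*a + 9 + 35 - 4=72*a^2 + 112*a + 40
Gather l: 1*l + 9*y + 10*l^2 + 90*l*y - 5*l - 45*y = 10*l^2 + l*(90*y - 4) - 36*y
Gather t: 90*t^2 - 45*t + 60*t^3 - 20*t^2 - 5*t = 60*t^3 + 70*t^2 - 50*t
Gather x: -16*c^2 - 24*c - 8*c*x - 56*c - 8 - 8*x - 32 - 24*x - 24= -16*c^2 - 80*c + x*(-8*c - 32) - 64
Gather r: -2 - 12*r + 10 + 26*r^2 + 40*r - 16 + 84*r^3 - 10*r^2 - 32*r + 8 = 84*r^3 + 16*r^2 - 4*r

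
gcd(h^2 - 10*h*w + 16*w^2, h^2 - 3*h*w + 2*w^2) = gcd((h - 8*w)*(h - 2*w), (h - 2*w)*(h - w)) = -h + 2*w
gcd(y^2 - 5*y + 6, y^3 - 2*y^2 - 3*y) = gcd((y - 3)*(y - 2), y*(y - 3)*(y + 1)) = y - 3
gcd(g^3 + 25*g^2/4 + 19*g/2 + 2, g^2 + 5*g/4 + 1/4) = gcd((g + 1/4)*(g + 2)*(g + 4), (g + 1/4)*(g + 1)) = g + 1/4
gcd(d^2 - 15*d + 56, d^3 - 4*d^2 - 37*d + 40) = d - 8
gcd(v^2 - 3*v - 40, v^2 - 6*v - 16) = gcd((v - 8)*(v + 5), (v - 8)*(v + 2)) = v - 8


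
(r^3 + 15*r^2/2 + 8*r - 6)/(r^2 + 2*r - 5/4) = 2*(r^2 + 8*r + 12)/(2*r + 5)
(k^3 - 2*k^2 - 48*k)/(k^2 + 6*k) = k - 8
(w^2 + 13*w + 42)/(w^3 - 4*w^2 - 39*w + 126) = (w + 7)/(w^2 - 10*w + 21)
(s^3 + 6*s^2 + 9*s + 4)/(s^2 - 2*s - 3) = (s^2 + 5*s + 4)/(s - 3)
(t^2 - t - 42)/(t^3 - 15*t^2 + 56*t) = (t + 6)/(t*(t - 8))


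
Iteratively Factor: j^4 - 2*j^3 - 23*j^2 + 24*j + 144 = (j - 4)*(j^3 + 2*j^2 - 15*j - 36) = (j - 4)^2*(j^2 + 6*j + 9) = (j - 4)^2*(j + 3)*(j + 3)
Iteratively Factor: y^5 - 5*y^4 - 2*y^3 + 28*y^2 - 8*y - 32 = (y - 4)*(y^4 - y^3 - 6*y^2 + 4*y + 8) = (y - 4)*(y + 1)*(y^3 - 2*y^2 - 4*y + 8) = (y - 4)*(y + 1)*(y + 2)*(y^2 - 4*y + 4) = (y - 4)*(y - 2)*(y + 1)*(y + 2)*(y - 2)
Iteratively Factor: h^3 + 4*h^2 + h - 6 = (h - 1)*(h^2 + 5*h + 6) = (h - 1)*(h + 3)*(h + 2)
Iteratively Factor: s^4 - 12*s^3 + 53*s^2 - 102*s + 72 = (s - 4)*(s^3 - 8*s^2 + 21*s - 18) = (s - 4)*(s - 2)*(s^2 - 6*s + 9) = (s - 4)*(s - 3)*(s - 2)*(s - 3)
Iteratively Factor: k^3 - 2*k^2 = (k)*(k^2 - 2*k) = k*(k - 2)*(k)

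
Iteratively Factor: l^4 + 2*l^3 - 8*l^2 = (l - 2)*(l^3 + 4*l^2) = l*(l - 2)*(l^2 + 4*l) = l^2*(l - 2)*(l + 4)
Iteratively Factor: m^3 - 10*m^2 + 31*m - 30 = (m - 3)*(m^2 - 7*m + 10) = (m - 5)*(m - 3)*(m - 2)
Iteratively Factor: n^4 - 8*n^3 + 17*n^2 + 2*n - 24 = (n - 4)*(n^3 - 4*n^2 + n + 6) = (n - 4)*(n + 1)*(n^2 - 5*n + 6) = (n - 4)*(n - 3)*(n + 1)*(n - 2)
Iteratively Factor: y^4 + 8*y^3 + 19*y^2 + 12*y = (y)*(y^3 + 8*y^2 + 19*y + 12) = y*(y + 4)*(y^2 + 4*y + 3) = y*(y + 1)*(y + 4)*(y + 3)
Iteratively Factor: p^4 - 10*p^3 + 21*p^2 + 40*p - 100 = (p - 2)*(p^3 - 8*p^2 + 5*p + 50) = (p - 5)*(p - 2)*(p^2 - 3*p - 10) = (p - 5)*(p - 2)*(p + 2)*(p - 5)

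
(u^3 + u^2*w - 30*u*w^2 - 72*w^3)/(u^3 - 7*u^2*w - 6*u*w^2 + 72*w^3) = (u + 4*w)/(u - 4*w)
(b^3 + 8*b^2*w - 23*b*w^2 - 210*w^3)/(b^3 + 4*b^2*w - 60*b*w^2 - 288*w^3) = (-b^2 - 2*b*w + 35*w^2)/(-b^2 + 2*b*w + 48*w^2)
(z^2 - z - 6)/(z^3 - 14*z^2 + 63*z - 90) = (z + 2)/(z^2 - 11*z + 30)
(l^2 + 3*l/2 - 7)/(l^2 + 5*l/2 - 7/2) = (l - 2)/(l - 1)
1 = 1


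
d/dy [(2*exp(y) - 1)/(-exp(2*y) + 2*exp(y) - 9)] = 2*(exp(2*y) - exp(y) - 8)*exp(y)/(exp(4*y) - 4*exp(3*y) + 22*exp(2*y) - 36*exp(y) + 81)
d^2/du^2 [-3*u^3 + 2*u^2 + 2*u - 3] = 4 - 18*u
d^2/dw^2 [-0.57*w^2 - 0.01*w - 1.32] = -1.14000000000000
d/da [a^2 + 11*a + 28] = 2*a + 11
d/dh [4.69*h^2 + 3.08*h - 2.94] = 9.38*h + 3.08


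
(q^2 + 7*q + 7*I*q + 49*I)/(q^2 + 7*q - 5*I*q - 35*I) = (q + 7*I)/(q - 5*I)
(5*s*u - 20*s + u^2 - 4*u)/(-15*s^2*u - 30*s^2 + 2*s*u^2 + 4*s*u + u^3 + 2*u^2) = (4 - u)/(3*s*u + 6*s - u^2 - 2*u)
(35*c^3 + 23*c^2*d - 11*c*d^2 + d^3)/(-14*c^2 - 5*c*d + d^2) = (-5*c^2 - 4*c*d + d^2)/(2*c + d)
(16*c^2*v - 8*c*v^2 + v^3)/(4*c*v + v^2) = (16*c^2 - 8*c*v + v^2)/(4*c + v)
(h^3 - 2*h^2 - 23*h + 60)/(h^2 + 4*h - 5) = (h^2 - 7*h + 12)/(h - 1)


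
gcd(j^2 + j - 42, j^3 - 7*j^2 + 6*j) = j - 6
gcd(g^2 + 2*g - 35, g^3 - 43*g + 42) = g + 7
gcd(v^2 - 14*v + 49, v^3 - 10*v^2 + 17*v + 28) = v - 7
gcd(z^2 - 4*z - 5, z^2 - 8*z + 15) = z - 5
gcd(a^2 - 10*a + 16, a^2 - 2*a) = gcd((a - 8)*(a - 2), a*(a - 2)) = a - 2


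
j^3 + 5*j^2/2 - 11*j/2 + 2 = (j - 1)*(j - 1/2)*(j + 4)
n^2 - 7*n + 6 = (n - 6)*(n - 1)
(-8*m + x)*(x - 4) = -8*m*x + 32*m + x^2 - 4*x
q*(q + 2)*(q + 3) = q^3 + 5*q^2 + 6*q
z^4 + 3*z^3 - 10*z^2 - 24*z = z*(z - 3)*(z + 2)*(z + 4)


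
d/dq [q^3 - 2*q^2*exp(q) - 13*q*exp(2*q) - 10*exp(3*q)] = -2*q^2*exp(q) + 3*q^2 - 26*q*exp(2*q) - 4*q*exp(q) - 30*exp(3*q) - 13*exp(2*q)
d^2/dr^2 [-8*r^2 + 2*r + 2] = -16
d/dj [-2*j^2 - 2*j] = -4*j - 2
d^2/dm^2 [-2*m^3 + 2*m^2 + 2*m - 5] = 4 - 12*m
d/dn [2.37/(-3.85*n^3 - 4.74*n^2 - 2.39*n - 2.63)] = (27.3735*n^2 + 22.4676*n + 5.6643)/(3.85*n^3 + 4.74*n^2 + 2.39*n + 2.63)^2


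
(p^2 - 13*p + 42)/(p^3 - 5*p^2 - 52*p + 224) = (p^2 - 13*p + 42)/(p^3 - 5*p^2 - 52*p + 224)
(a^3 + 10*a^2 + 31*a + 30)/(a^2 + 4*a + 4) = (a^2 + 8*a + 15)/(a + 2)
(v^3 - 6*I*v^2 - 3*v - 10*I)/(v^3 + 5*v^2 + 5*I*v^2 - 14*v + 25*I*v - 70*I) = (v^3 - 6*I*v^2 - 3*v - 10*I)/(v^3 + 5*v^2*(1 + I) + v*(-14 + 25*I) - 70*I)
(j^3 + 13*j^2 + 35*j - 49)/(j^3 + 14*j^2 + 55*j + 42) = (j^2 + 6*j - 7)/(j^2 + 7*j + 6)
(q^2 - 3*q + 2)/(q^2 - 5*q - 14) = (-q^2 + 3*q - 2)/(-q^2 + 5*q + 14)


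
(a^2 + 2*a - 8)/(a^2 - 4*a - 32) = (a - 2)/(a - 8)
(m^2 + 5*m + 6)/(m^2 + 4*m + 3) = (m + 2)/(m + 1)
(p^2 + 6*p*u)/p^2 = (p + 6*u)/p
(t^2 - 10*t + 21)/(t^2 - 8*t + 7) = (t - 3)/(t - 1)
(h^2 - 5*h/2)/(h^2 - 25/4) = 2*h/(2*h + 5)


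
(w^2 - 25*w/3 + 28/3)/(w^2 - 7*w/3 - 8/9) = 3*(-3*w^2 + 25*w - 28)/(-9*w^2 + 21*w + 8)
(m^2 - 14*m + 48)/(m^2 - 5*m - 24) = (m - 6)/(m + 3)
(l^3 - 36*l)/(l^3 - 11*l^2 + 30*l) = (l + 6)/(l - 5)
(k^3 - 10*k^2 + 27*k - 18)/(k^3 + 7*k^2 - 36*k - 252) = (k^2 - 4*k + 3)/(k^2 + 13*k + 42)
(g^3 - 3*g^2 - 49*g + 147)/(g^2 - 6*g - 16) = (-g^3 + 3*g^2 + 49*g - 147)/(-g^2 + 6*g + 16)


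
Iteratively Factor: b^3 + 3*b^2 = (b + 3)*(b^2) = b*(b + 3)*(b)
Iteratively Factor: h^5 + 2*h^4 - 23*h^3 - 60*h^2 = (h)*(h^4 + 2*h^3 - 23*h^2 - 60*h) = h*(h - 5)*(h^3 + 7*h^2 + 12*h) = h*(h - 5)*(h + 3)*(h^2 + 4*h) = h^2*(h - 5)*(h + 3)*(h + 4)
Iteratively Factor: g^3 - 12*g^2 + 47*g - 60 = (g - 3)*(g^2 - 9*g + 20) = (g - 5)*(g - 3)*(g - 4)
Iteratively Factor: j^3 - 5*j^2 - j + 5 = (j - 5)*(j^2 - 1) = (j - 5)*(j - 1)*(j + 1)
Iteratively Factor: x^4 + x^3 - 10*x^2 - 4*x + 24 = (x - 2)*(x^3 + 3*x^2 - 4*x - 12) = (x - 2)^2*(x^2 + 5*x + 6) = (x - 2)^2*(x + 3)*(x + 2)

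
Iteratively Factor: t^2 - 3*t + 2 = (t - 2)*(t - 1)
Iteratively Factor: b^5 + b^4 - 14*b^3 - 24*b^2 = (b - 4)*(b^4 + 5*b^3 + 6*b^2) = (b - 4)*(b + 3)*(b^3 + 2*b^2) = b*(b - 4)*(b + 3)*(b^2 + 2*b) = b^2*(b - 4)*(b + 3)*(b + 2)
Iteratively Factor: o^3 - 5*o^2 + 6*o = (o)*(o^2 - 5*o + 6) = o*(o - 3)*(o - 2)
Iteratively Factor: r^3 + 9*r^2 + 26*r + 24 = (r + 4)*(r^2 + 5*r + 6) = (r + 2)*(r + 4)*(r + 3)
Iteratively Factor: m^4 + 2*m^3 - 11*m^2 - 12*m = (m)*(m^3 + 2*m^2 - 11*m - 12) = m*(m + 4)*(m^2 - 2*m - 3) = m*(m - 3)*(m + 4)*(m + 1)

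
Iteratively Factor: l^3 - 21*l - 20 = (l - 5)*(l^2 + 5*l + 4) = (l - 5)*(l + 1)*(l + 4)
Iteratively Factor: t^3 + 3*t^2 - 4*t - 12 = (t - 2)*(t^2 + 5*t + 6) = (t - 2)*(t + 2)*(t + 3)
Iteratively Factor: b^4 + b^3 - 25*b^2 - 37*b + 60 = (b + 3)*(b^3 - 2*b^2 - 19*b + 20) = (b + 3)*(b + 4)*(b^2 - 6*b + 5) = (b - 1)*(b + 3)*(b + 4)*(b - 5)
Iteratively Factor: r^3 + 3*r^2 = (r)*(r^2 + 3*r) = r*(r + 3)*(r)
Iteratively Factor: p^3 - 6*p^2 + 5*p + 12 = (p - 4)*(p^2 - 2*p - 3) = (p - 4)*(p - 3)*(p + 1)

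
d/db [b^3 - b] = 3*b^2 - 1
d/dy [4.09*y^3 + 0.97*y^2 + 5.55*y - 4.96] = 12.27*y^2 + 1.94*y + 5.55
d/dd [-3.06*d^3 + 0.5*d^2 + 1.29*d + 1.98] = -9.18*d^2 + 1.0*d + 1.29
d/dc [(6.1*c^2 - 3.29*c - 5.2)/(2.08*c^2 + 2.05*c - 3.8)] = (19.3482*c^2 - 24.728*c + 23.162)/(4.3264*c^4 + 8.528*c^3 - 11.6055*c^2 - 15.58*c + 14.44)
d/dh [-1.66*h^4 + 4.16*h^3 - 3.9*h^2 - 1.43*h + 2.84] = -6.64*h^3 + 12.48*h^2 - 7.8*h - 1.43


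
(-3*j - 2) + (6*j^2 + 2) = 6*j^2 - 3*j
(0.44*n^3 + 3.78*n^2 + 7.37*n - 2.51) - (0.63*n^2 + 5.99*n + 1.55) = 0.44*n^3 + 3.15*n^2 + 1.38*n - 4.06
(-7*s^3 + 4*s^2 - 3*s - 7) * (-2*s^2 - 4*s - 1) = 14*s^5 + 20*s^4 - 3*s^3 + 22*s^2 + 31*s + 7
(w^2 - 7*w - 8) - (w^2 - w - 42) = 34 - 6*w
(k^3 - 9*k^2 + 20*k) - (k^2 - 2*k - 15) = k^3 - 10*k^2 + 22*k + 15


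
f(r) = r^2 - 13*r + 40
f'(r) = 2*r - 13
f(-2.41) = 77.14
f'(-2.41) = -17.82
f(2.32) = 15.22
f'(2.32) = -8.36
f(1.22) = 25.63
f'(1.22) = -10.56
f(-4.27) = 113.74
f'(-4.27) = -21.54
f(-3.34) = 94.58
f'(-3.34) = -19.68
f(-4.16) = 111.39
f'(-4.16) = -21.32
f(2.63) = 12.73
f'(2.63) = -7.74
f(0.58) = 32.80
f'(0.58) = -11.84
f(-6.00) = 154.00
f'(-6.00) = -25.00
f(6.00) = -2.00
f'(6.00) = -1.00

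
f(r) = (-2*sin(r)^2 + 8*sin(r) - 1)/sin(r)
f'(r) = (-4*sin(r)*cos(r) + 8*cos(r))/sin(r) - (-2*sin(r)^2 + 8*sin(r) - 1)*cos(r)/sin(r)^2 = cos(r)*cos(2*r)/sin(r)^2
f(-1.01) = 10.87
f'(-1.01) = -0.32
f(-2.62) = 11.00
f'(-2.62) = -1.76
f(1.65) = 5.00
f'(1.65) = 0.08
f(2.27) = 5.16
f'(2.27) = 0.19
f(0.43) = 4.77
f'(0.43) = 3.41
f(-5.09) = 5.07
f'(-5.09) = -0.31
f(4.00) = 10.83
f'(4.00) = 0.17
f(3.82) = 10.85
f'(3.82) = -0.42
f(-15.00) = 10.84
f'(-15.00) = -0.28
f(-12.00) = 5.06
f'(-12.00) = 1.24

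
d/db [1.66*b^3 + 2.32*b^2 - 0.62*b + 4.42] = 4.98*b^2 + 4.64*b - 0.62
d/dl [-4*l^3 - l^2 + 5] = 2*l*(-6*l - 1)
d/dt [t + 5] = 1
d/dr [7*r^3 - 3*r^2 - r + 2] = 21*r^2 - 6*r - 1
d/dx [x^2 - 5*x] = 2*x - 5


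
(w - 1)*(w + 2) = w^2 + w - 2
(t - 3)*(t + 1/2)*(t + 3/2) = t^3 - t^2 - 21*t/4 - 9/4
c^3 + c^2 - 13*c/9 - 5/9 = (c - 1)*(c + 1/3)*(c + 5/3)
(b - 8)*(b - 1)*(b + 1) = b^3 - 8*b^2 - b + 8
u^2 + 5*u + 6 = (u + 2)*(u + 3)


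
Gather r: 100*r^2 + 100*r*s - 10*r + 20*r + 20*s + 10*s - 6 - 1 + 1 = 100*r^2 + r*(100*s + 10) + 30*s - 6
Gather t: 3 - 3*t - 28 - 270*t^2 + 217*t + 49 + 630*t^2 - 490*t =360*t^2 - 276*t + 24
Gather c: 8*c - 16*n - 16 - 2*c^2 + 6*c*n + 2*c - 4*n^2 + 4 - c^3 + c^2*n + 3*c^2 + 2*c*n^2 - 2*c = -c^3 + c^2*(n + 1) + c*(2*n^2 + 6*n + 8) - 4*n^2 - 16*n - 12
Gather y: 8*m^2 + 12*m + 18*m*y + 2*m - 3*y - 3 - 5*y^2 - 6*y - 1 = 8*m^2 + 14*m - 5*y^2 + y*(18*m - 9) - 4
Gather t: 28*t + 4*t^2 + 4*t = 4*t^2 + 32*t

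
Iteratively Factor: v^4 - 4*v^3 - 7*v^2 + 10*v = (v + 2)*(v^3 - 6*v^2 + 5*v) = (v - 5)*(v + 2)*(v^2 - v) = v*(v - 5)*(v + 2)*(v - 1)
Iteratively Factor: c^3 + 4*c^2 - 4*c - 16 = (c + 2)*(c^2 + 2*c - 8) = (c + 2)*(c + 4)*(c - 2)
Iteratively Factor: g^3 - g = (g)*(g^2 - 1) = g*(g + 1)*(g - 1)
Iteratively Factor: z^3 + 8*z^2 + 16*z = (z)*(z^2 + 8*z + 16) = z*(z + 4)*(z + 4)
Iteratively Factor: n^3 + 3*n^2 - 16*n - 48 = (n + 3)*(n^2 - 16) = (n - 4)*(n + 3)*(n + 4)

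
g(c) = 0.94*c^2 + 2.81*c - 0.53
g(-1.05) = -2.44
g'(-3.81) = -4.35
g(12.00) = 168.55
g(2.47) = 12.15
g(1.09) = 3.65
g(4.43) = 30.37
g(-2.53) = -1.62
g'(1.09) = 4.86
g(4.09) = 26.69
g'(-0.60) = 1.68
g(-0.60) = -1.88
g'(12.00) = 25.37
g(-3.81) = 2.41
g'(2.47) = 7.45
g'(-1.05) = 0.84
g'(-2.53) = -1.95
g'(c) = 1.88*c + 2.81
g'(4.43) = 11.14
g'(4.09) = 10.50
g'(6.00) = 14.09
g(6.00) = 50.17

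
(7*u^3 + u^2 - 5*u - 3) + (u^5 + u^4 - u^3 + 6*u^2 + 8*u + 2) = u^5 + u^4 + 6*u^3 + 7*u^2 + 3*u - 1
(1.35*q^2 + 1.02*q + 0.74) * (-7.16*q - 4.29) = -9.666*q^3 - 13.0947*q^2 - 9.6742*q - 3.1746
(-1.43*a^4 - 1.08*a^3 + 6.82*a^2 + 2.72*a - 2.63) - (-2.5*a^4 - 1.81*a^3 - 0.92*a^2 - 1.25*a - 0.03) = 1.07*a^4 + 0.73*a^3 + 7.74*a^2 + 3.97*a - 2.6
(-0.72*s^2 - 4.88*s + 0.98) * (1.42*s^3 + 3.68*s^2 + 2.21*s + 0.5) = -1.0224*s^5 - 9.5792*s^4 - 18.158*s^3 - 7.5384*s^2 - 0.2742*s + 0.49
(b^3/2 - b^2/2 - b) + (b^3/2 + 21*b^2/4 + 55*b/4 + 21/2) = b^3 + 19*b^2/4 + 51*b/4 + 21/2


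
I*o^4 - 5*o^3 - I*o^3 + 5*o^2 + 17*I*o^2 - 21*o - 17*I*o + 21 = (o - 3*I)*(o + I)*(o + 7*I)*(I*o - I)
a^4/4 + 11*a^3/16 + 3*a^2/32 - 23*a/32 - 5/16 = (a/2 + 1/4)*(a/2 + 1)*(a - 1)*(a + 5/4)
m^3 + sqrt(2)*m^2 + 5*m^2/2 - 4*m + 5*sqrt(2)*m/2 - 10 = (m + 5/2)*(m - sqrt(2))*(m + 2*sqrt(2))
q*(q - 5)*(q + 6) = q^3 + q^2 - 30*q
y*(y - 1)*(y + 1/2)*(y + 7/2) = y^4 + 3*y^3 - 9*y^2/4 - 7*y/4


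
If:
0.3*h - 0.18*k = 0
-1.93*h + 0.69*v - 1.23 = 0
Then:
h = 0.357512953367876*v - 0.637305699481865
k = 0.595854922279793*v - 1.06217616580311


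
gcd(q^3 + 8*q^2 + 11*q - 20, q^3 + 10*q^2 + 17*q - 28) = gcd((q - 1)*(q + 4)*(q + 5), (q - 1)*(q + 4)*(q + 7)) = q^2 + 3*q - 4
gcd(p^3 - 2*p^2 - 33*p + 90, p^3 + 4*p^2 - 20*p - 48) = p + 6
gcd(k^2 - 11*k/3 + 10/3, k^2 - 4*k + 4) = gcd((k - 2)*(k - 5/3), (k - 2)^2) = k - 2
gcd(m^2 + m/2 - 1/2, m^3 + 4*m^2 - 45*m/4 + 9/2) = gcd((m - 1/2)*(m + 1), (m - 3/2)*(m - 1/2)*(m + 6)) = m - 1/2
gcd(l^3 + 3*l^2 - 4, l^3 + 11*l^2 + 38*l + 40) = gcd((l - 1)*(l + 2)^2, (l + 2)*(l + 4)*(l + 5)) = l + 2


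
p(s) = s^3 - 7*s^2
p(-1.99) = -35.60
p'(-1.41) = 25.70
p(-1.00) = -8.00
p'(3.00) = -15.00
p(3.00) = -36.00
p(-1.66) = -23.86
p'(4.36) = -4.01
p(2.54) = -28.77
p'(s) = 3*s^2 - 14*s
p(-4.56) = -240.37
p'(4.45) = -2.89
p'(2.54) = -16.21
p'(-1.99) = 39.74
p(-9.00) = -1296.00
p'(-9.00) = 369.00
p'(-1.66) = 31.51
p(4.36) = -50.19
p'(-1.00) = 17.00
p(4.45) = -50.50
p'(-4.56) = 126.22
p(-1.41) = -16.72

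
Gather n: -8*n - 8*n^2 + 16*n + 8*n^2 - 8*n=0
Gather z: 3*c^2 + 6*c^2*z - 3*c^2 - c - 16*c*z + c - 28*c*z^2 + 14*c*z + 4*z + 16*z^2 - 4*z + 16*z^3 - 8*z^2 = 16*z^3 + z^2*(8 - 28*c) + z*(6*c^2 - 2*c)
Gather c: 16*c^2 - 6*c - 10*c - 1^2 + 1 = 16*c^2 - 16*c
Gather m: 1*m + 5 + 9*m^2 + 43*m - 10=9*m^2 + 44*m - 5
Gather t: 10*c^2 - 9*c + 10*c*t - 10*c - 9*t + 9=10*c^2 - 19*c + t*(10*c - 9) + 9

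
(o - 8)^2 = o^2 - 16*o + 64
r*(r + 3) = r^2 + 3*r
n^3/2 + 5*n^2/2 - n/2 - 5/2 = (n/2 + 1/2)*(n - 1)*(n + 5)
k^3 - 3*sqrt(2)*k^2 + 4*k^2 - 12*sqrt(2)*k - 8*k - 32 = (k + 4)*(k - 4*sqrt(2))*(k + sqrt(2))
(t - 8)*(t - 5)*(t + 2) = t^3 - 11*t^2 + 14*t + 80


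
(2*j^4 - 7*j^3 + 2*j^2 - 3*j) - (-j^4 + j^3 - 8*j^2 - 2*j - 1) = 3*j^4 - 8*j^3 + 10*j^2 - j + 1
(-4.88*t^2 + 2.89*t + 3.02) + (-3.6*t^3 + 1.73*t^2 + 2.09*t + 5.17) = -3.6*t^3 - 3.15*t^2 + 4.98*t + 8.19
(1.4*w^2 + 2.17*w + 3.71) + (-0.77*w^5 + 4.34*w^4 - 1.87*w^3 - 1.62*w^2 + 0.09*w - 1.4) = -0.77*w^5 + 4.34*w^4 - 1.87*w^3 - 0.22*w^2 + 2.26*w + 2.31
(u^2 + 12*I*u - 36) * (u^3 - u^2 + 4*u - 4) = u^5 - u^4 + 12*I*u^4 - 32*u^3 - 12*I*u^3 + 32*u^2 + 48*I*u^2 - 144*u - 48*I*u + 144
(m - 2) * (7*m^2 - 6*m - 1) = 7*m^3 - 20*m^2 + 11*m + 2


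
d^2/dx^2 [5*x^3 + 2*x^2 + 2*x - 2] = 30*x + 4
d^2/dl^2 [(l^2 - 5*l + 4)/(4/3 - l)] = 48/(27*l^3 - 108*l^2 + 144*l - 64)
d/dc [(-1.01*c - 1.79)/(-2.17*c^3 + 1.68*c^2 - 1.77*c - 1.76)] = (-4.3834*c^3 - 9.9561*c^2 + 6.0144*c - 1.3907)/(4.7089*c^6 - 7.2912*c^5 + 10.5042*c^4 + 1.6912*c^3 - 2.7807*c^2 + 6.2304*c + 3.0976)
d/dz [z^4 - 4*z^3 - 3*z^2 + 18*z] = 4*z^3 - 12*z^2 - 6*z + 18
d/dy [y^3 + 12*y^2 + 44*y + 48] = 3*y^2 + 24*y + 44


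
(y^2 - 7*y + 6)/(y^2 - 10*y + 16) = (y^2 - 7*y + 6)/(y^2 - 10*y + 16)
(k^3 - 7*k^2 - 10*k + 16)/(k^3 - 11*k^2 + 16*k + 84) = (k^2 - 9*k + 8)/(k^2 - 13*k + 42)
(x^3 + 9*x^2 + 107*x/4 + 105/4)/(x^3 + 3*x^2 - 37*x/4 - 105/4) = (x + 3)/(x - 3)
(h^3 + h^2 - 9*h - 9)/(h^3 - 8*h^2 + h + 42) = (h^2 + 4*h + 3)/(h^2 - 5*h - 14)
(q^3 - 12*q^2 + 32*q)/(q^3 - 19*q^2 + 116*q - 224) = q/(q - 7)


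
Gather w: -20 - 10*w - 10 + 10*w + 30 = 0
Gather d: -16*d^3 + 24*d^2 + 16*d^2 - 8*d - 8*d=-16*d^3 + 40*d^2 - 16*d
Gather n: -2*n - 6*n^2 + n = -6*n^2 - n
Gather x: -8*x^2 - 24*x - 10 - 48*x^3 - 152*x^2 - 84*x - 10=-48*x^3 - 160*x^2 - 108*x - 20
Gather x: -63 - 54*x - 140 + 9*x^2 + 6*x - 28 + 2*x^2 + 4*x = 11*x^2 - 44*x - 231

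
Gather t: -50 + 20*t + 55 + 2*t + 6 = 22*t + 11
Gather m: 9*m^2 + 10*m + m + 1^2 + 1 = 9*m^2 + 11*m + 2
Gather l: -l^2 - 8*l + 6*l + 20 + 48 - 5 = -l^2 - 2*l + 63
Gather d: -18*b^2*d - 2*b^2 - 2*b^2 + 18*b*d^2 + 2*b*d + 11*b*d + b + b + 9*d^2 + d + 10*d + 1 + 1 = -4*b^2 + 2*b + d^2*(18*b + 9) + d*(-18*b^2 + 13*b + 11) + 2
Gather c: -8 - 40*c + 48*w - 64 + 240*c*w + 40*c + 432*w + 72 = 240*c*w + 480*w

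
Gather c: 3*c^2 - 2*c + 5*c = 3*c^2 + 3*c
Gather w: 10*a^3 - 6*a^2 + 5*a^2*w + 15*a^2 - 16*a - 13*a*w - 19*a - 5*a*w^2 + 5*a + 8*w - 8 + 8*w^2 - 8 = 10*a^3 + 9*a^2 - 30*a + w^2*(8 - 5*a) + w*(5*a^2 - 13*a + 8) - 16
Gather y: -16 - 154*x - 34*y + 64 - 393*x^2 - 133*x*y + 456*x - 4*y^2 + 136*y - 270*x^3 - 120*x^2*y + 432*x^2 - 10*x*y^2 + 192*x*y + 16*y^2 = -270*x^3 + 39*x^2 + 302*x + y^2*(12 - 10*x) + y*(-120*x^2 + 59*x + 102) + 48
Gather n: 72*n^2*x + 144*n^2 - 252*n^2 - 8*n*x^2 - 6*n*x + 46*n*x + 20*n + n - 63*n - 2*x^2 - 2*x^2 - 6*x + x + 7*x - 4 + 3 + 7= n^2*(72*x - 108) + n*(-8*x^2 + 40*x - 42) - 4*x^2 + 2*x + 6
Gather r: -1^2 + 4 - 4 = -1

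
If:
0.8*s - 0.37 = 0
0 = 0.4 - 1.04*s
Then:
No Solution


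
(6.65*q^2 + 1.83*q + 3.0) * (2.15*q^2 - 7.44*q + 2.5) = 14.2975*q^4 - 45.5415*q^3 + 9.4598*q^2 - 17.745*q + 7.5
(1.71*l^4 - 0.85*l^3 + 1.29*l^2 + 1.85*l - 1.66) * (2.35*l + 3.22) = 4.0185*l^5 + 3.5087*l^4 + 0.2945*l^3 + 8.5013*l^2 + 2.056*l - 5.3452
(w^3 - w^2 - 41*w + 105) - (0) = w^3 - w^2 - 41*w + 105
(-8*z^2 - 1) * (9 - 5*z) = 40*z^3 - 72*z^2 + 5*z - 9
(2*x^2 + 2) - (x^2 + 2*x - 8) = x^2 - 2*x + 10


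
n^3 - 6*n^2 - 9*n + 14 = (n - 7)*(n - 1)*(n + 2)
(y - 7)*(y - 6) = y^2 - 13*y + 42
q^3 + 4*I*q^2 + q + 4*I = (q - I)*(q + I)*(q + 4*I)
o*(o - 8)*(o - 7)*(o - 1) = o^4 - 16*o^3 + 71*o^2 - 56*o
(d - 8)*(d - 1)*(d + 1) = d^3 - 8*d^2 - d + 8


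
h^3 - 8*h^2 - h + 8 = (h - 8)*(h - 1)*(h + 1)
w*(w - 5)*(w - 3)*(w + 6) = w^4 - 2*w^3 - 33*w^2 + 90*w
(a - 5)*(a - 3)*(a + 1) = a^3 - 7*a^2 + 7*a + 15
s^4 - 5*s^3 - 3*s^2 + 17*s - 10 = (s - 5)*(s - 1)^2*(s + 2)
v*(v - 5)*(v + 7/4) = v^3 - 13*v^2/4 - 35*v/4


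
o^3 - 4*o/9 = o*(o - 2/3)*(o + 2/3)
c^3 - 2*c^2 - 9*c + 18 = (c - 3)*(c - 2)*(c + 3)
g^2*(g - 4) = g^3 - 4*g^2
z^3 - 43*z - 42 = (z - 7)*(z + 1)*(z + 6)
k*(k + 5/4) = k^2 + 5*k/4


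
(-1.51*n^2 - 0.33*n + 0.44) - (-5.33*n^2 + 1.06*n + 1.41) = 3.82*n^2 - 1.39*n - 0.97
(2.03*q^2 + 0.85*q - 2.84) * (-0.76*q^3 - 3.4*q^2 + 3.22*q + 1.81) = -1.5428*q^5 - 7.548*q^4 + 5.805*q^3 + 16.0673*q^2 - 7.6063*q - 5.1404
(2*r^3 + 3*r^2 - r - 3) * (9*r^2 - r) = 18*r^5 + 25*r^4 - 12*r^3 - 26*r^2 + 3*r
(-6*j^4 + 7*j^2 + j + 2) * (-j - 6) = 6*j^5 + 36*j^4 - 7*j^3 - 43*j^2 - 8*j - 12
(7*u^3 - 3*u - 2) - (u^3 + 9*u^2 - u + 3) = 6*u^3 - 9*u^2 - 2*u - 5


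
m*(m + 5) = m^2 + 5*m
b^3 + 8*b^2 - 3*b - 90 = (b - 3)*(b + 5)*(b + 6)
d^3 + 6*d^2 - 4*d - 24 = (d - 2)*(d + 2)*(d + 6)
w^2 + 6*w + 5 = (w + 1)*(w + 5)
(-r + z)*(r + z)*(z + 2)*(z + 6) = -r^2*z^2 - 8*r^2*z - 12*r^2 + z^4 + 8*z^3 + 12*z^2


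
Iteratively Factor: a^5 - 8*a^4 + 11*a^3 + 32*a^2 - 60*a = (a - 5)*(a^4 - 3*a^3 - 4*a^2 + 12*a) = (a - 5)*(a - 2)*(a^3 - a^2 - 6*a) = (a - 5)*(a - 2)*(a + 2)*(a^2 - 3*a) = a*(a - 5)*(a - 2)*(a + 2)*(a - 3)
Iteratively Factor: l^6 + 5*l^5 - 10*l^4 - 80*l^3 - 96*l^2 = (l)*(l^5 + 5*l^4 - 10*l^3 - 80*l^2 - 96*l) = l*(l + 3)*(l^4 + 2*l^3 - 16*l^2 - 32*l) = l*(l - 4)*(l + 3)*(l^3 + 6*l^2 + 8*l) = l*(l - 4)*(l + 3)*(l + 4)*(l^2 + 2*l) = l^2*(l - 4)*(l + 3)*(l + 4)*(l + 2)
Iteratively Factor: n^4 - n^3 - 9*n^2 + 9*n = (n - 3)*(n^3 + 2*n^2 - 3*n) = n*(n - 3)*(n^2 + 2*n - 3) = n*(n - 3)*(n + 3)*(n - 1)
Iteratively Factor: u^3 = (u)*(u^2) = u^2*(u)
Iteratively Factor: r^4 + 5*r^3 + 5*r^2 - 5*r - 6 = (r + 1)*(r^3 + 4*r^2 + r - 6) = (r + 1)*(r + 3)*(r^2 + r - 2) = (r + 1)*(r + 2)*(r + 3)*(r - 1)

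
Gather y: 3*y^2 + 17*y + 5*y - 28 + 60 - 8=3*y^2 + 22*y + 24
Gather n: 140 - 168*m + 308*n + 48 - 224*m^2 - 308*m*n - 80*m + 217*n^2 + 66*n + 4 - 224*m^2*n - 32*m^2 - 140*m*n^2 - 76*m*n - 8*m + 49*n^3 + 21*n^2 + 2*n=-256*m^2 - 256*m + 49*n^3 + n^2*(238 - 140*m) + n*(-224*m^2 - 384*m + 376) + 192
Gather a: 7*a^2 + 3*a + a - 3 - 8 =7*a^2 + 4*a - 11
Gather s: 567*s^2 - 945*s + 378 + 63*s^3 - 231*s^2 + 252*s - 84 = 63*s^3 + 336*s^2 - 693*s + 294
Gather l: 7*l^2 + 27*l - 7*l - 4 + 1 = 7*l^2 + 20*l - 3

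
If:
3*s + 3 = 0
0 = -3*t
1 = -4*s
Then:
No Solution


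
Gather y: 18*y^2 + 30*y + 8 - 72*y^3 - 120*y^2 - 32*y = -72*y^3 - 102*y^2 - 2*y + 8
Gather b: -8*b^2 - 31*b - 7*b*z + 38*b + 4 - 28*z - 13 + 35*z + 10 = -8*b^2 + b*(7 - 7*z) + 7*z + 1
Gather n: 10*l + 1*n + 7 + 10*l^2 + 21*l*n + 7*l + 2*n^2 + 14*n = 10*l^2 + 17*l + 2*n^2 + n*(21*l + 15) + 7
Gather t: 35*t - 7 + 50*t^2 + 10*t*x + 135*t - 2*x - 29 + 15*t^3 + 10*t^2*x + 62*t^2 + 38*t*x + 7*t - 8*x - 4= 15*t^3 + t^2*(10*x + 112) + t*(48*x + 177) - 10*x - 40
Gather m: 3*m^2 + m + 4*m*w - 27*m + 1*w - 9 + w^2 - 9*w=3*m^2 + m*(4*w - 26) + w^2 - 8*w - 9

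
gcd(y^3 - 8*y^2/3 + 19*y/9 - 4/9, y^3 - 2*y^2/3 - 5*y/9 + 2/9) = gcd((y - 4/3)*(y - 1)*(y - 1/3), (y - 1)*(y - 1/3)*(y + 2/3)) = y^2 - 4*y/3 + 1/3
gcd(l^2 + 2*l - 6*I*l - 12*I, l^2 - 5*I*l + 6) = l - 6*I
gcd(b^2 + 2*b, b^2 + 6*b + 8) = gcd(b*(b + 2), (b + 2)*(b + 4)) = b + 2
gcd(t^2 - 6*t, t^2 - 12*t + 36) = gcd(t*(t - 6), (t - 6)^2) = t - 6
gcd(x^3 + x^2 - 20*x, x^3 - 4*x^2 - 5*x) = x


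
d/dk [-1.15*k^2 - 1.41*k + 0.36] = -2.3*k - 1.41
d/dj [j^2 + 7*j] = 2*j + 7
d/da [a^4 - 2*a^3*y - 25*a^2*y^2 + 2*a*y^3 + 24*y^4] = 4*a^3 - 6*a^2*y - 50*a*y^2 + 2*y^3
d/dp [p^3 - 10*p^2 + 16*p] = 3*p^2 - 20*p + 16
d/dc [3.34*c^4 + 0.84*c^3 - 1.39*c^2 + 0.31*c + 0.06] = 13.36*c^3 + 2.52*c^2 - 2.78*c + 0.31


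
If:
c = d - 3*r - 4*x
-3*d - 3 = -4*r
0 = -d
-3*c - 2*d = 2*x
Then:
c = 9/20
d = 0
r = 3/4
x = -27/40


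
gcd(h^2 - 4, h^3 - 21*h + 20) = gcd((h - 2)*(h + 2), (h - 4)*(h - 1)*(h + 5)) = 1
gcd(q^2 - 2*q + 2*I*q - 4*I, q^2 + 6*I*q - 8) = q + 2*I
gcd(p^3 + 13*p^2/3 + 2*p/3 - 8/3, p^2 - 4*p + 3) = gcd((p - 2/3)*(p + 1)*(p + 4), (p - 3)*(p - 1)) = 1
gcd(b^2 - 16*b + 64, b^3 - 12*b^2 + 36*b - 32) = b - 8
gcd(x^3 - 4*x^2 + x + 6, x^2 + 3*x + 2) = x + 1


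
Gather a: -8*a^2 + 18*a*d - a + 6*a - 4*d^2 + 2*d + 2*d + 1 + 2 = -8*a^2 + a*(18*d + 5) - 4*d^2 + 4*d + 3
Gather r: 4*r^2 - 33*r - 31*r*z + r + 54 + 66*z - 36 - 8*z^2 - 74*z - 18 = 4*r^2 + r*(-31*z - 32) - 8*z^2 - 8*z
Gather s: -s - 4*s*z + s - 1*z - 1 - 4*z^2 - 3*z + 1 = -4*s*z - 4*z^2 - 4*z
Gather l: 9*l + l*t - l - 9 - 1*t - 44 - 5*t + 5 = l*(t + 8) - 6*t - 48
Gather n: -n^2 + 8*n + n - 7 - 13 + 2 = -n^2 + 9*n - 18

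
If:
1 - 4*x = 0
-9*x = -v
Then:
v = 9/4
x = 1/4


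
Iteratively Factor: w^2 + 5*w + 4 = (w + 4)*(w + 1)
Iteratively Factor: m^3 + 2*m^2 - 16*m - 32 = (m - 4)*(m^2 + 6*m + 8) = (m - 4)*(m + 4)*(m + 2)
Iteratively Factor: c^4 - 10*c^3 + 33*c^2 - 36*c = (c - 4)*(c^3 - 6*c^2 + 9*c) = c*(c - 4)*(c^2 - 6*c + 9) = c*(c - 4)*(c - 3)*(c - 3)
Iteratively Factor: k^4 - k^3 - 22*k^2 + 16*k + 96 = (k + 2)*(k^3 - 3*k^2 - 16*k + 48) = (k - 4)*(k + 2)*(k^2 + k - 12) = (k - 4)*(k + 2)*(k + 4)*(k - 3)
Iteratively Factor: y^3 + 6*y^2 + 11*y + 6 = (y + 1)*(y^2 + 5*y + 6) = (y + 1)*(y + 3)*(y + 2)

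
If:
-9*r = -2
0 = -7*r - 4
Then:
No Solution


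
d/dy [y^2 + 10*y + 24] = 2*y + 10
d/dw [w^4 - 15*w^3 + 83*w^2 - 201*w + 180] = 4*w^3 - 45*w^2 + 166*w - 201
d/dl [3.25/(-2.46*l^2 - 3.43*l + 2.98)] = (15.99*l + 11.1475)/(2.46*l^2 + 3.43*l - 2.98)^2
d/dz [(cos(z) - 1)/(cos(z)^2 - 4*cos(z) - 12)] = (cos(z)^2 - 2*cos(z) + 16)*sin(z)/(sin(z)^2 + 4*cos(z) + 11)^2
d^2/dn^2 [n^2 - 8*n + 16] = 2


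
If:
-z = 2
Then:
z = -2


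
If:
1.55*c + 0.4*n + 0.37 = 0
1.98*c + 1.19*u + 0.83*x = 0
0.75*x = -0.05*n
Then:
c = 3.87096774193548*x - 0.238709677419355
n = -15.0*x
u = 0.397180807806994 - 7.13824884792627*x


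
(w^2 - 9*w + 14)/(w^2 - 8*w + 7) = (w - 2)/(w - 1)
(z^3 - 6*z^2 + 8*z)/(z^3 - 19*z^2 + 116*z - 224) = z*(z - 2)/(z^2 - 15*z + 56)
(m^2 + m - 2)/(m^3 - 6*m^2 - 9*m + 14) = 1/(m - 7)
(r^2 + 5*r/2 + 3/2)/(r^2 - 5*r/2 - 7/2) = (2*r + 3)/(2*r - 7)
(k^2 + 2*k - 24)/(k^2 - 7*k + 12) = (k + 6)/(k - 3)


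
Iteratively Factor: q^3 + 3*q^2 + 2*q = (q + 2)*(q^2 + q) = (q + 1)*(q + 2)*(q)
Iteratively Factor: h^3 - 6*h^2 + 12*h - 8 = (h - 2)*(h^2 - 4*h + 4) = (h - 2)^2*(h - 2)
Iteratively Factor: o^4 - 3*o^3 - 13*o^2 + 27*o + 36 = (o - 4)*(o^3 + o^2 - 9*o - 9) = (o - 4)*(o - 3)*(o^2 + 4*o + 3) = (o - 4)*(o - 3)*(o + 1)*(o + 3)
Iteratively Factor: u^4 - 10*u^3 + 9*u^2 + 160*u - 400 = (u - 5)*(u^3 - 5*u^2 - 16*u + 80) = (u - 5)^2*(u^2 - 16) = (u - 5)^2*(u + 4)*(u - 4)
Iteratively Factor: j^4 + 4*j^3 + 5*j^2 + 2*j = (j + 1)*(j^3 + 3*j^2 + 2*j) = (j + 1)*(j + 2)*(j^2 + j) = j*(j + 1)*(j + 2)*(j + 1)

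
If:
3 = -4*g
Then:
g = -3/4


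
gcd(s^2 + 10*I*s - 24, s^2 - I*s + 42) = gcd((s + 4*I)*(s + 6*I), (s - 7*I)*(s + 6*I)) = s + 6*I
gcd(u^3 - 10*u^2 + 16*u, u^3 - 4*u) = u^2 - 2*u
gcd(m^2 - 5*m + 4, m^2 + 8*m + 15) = 1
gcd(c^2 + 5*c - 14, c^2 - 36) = 1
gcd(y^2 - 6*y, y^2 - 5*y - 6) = y - 6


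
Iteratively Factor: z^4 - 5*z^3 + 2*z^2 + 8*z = (z - 4)*(z^3 - z^2 - 2*z) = z*(z - 4)*(z^2 - z - 2) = z*(z - 4)*(z - 2)*(z + 1)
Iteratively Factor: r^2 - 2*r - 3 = (r - 3)*(r + 1)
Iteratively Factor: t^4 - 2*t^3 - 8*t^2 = (t + 2)*(t^3 - 4*t^2) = t*(t + 2)*(t^2 - 4*t) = t*(t - 4)*(t + 2)*(t)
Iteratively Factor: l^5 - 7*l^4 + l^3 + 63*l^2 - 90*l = (l - 2)*(l^4 - 5*l^3 - 9*l^2 + 45*l) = (l - 2)*(l + 3)*(l^3 - 8*l^2 + 15*l) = l*(l - 2)*(l + 3)*(l^2 - 8*l + 15) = l*(l - 3)*(l - 2)*(l + 3)*(l - 5)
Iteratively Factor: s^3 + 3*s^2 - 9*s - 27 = (s + 3)*(s^2 - 9) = (s - 3)*(s + 3)*(s + 3)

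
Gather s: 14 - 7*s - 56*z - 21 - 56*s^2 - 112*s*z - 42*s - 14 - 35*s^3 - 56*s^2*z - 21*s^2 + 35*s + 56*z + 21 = -35*s^3 + s^2*(-56*z - 77) + s*(-112*z - 14)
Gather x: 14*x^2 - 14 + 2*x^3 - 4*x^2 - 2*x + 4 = 2*x^3 + 10*x^2 - 2*x - 10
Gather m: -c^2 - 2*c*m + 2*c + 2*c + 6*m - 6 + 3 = -c^2 + 4*c + m*(6 - 2*c) - 3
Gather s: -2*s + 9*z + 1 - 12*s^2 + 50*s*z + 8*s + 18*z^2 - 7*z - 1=-12*s^2 + s*(50*z + 6) + 18*z^2 + 2*z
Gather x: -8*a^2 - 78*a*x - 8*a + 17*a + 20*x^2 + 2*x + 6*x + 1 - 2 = -8*a^2 + 9*a + 20*x^2 + x*(8 - 78*a) - 1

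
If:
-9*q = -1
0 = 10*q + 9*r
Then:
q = 1/9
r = -10/81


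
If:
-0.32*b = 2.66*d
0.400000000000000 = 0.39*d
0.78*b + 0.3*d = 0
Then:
No Solution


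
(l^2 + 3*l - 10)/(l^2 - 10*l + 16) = (l + 5)/(l - 8)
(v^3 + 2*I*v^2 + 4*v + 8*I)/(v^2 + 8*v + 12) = (v^3 + 2*I*v^2 + 4*v + 8*I)/(v^2 + 8*v + 12)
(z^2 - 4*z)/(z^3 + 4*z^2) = (z - 4)/(z*(z + 4))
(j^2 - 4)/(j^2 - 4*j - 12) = (j - 2)/(j - 6)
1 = 1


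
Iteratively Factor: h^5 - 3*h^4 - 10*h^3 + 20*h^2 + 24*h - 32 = (h + 2)*(h^4 - 5*h^3 + 20*h - 16) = (h - 2)*(h + 2)*(h^3 - 3*h^2 - 6*h + 8) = (h - 2)*(h + 2)^2*(h^2 - 5*h + 4) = (h - 2)*(h - 1)*(h + 2)^2*(h - 4)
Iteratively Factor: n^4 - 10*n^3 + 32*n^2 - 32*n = (n - 4)*(n^3 - 6*n^2 + 8*n) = n*(n - 4)*(n^2 - 6*n + 8) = n*(n - 4)^2*(n - 2)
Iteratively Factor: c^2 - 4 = (c + 2)*(c - 2)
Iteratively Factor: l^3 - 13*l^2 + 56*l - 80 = (l - 5)*(l^2 - 8*l + 16) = (l - 5)*(l - 4)*(l - 4)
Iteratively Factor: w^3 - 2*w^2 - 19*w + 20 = (w - 5)*(w^2 + 3*w - 4) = (w - 5)*(w + 4)*(w - 1)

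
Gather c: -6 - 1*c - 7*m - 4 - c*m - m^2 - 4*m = c*(-m - 1) - m^2 - 11*m - 10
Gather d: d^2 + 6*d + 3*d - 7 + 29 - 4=d^2 + 9*d + 18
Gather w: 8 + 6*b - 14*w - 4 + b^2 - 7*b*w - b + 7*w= b^2 + 5*b + w*(-7*b - 7) + 4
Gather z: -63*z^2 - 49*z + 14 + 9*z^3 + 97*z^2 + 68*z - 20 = 9*z^3 + 34*z^2 + 19*z - 6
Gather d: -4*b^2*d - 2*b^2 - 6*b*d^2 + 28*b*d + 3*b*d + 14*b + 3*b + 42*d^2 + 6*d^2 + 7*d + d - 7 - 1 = -2*b^2 + 17*b + d^2*(48 - 6*b) + d*(-4*b^2 + 31*b + 8) - 8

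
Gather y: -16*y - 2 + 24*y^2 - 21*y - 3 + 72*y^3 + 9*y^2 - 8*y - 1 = 72*y^3 + 33*y^2 - 45*y - 6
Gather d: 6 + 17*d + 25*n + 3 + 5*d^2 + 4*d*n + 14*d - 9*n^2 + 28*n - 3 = 5*d^2 + d*(4*n + 31) - 9*n^2 + 53*n + 6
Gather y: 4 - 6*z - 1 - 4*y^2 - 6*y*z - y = -4*y^2 + y*(-6*z - 1) - 6*z + 3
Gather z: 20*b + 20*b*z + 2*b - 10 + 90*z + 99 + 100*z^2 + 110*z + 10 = 22*b + 100*z^2 + z*(20*b + 200) + 99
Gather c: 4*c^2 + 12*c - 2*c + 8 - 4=4*c^2 + 10*c + 4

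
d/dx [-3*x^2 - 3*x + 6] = -6*x - 3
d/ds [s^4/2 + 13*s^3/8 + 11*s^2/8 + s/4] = 2*s^3 + 39*s^2/8 + 11*s/4 + 1/4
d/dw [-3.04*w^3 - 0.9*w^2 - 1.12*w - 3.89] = -9.12*w^2 - 1.8*w - 1.12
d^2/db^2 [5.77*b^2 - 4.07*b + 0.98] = 11.5400000000000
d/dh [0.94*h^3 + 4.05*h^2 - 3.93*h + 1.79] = 2.82*h^2 + 8.1*h - 3.93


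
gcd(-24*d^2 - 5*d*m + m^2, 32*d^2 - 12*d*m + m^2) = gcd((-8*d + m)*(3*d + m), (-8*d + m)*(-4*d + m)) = 8*d - m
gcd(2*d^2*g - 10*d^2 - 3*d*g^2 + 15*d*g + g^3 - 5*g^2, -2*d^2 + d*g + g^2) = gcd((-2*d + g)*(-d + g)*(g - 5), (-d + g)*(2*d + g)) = d - g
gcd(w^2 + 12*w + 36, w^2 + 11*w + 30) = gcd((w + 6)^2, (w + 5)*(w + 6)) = w + 6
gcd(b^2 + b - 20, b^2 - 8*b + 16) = b - 4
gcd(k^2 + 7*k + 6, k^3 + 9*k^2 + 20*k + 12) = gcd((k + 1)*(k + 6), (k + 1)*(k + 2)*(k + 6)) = k^2 + 7*k + 6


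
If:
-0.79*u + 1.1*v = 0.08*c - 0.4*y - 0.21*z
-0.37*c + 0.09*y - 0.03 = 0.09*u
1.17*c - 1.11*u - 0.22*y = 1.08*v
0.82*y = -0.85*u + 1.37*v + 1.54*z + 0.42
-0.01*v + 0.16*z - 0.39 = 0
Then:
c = 0.40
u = 0.74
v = -0.89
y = 2.74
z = 2.38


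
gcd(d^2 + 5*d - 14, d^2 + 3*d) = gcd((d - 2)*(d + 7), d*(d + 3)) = 1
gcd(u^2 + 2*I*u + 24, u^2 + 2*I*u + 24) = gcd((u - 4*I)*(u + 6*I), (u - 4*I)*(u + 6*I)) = u^2 + 2*I*u + 24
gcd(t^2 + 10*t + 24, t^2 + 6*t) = t + 6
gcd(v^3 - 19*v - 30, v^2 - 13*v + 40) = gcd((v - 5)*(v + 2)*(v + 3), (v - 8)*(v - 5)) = v - 5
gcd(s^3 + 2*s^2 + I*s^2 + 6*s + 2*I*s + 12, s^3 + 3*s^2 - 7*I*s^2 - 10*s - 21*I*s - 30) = s - 2*I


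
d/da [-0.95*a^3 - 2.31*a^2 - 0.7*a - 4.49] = -2.85*a^2 - 4.62*a - 0.7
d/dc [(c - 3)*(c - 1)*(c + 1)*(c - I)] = 4*c^3 + c^2*(-9 - 3*I) + c*(-2 + 6*I) + 3 + I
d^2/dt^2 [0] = 0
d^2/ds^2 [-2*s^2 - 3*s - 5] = -4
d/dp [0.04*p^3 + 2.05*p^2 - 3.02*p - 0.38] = 0.12*p^2 + 4.1*p - 3.02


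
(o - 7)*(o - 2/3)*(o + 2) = o^3 - 17*o^2/3 - 32*o/3 + 28/3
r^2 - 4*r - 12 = (r - 6)*(r + 2)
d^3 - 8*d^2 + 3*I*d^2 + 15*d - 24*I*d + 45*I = (d - 5)*(d - 3)*(d + 3*I)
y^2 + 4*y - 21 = (y - 3)*(y + 7)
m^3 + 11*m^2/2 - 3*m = m*(m - 1/2)*(m + 6)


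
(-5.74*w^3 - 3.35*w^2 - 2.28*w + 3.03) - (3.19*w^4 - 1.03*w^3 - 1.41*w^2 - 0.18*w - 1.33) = -3.19*w^4 - 4.71*w^3 - 1.94*w^2 - 2.1*w + 4.36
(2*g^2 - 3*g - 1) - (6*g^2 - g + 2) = -4*g^2 - 2*g - 3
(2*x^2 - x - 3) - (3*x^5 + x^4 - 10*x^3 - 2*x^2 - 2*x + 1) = -3*x^5 - x^4 + 10*x^3 + 4*x^2 + x - 4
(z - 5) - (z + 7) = -12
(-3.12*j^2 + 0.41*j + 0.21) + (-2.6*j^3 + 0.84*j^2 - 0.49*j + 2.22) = -2.6*j^3 - 2.28*j^2 - 0.08*j + 2.43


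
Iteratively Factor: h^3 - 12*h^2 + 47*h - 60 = (h - 4)*(h^2 - 8*h + 15) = (h - 5)*(h - 4)*(h - 3)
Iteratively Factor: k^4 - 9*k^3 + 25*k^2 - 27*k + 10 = (k - 5)*(k^3 - 4*k^2 + 5*k - 2) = (k - 5)*(k - 1)*(k^2 - 3*k + 2) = (k - 5)*(k - 2)*(k - 1)*(k - 1)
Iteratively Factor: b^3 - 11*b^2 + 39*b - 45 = (b - 3)*(b^2 - 8*b + 15) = (b - 3)^2*(b - 5)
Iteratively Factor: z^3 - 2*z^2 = (z)*(z^2 - 2*z) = z*(z - 2)*(z)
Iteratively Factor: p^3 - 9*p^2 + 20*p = (p - 4)*(p^2 - 5*p) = p*(p - 4)*(p - 5)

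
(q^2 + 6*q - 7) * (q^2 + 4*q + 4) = q^4 + 10*q^3 + 21*q^2 - 4*q - 28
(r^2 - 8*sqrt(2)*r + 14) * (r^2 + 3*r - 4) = r^4 - 8*sqrt(2)*r^3 + 3*r^3 - 24*sqrt(2)*r^2 + 10*r^2 + 42*r + 32*sqrt(2)*r - 56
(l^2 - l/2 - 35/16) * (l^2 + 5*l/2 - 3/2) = l^4 + 2*l^3 - 79*l^2/16 - 151*l/32 + 105/32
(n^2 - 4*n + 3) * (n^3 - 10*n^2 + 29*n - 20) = n^5 - 14*n^4 + 72*n^3 - 166*n^2 + 167*n - 60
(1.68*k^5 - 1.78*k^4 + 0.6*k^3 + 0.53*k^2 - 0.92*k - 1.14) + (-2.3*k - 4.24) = 1.68*k^5 - 1.78*k^4 + 0.6*k^3 + 0.53*k^2 - 3.22*k - 5.38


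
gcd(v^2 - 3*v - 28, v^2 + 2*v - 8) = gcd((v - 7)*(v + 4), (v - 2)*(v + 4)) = v + 4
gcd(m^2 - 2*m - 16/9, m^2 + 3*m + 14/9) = m + 2/3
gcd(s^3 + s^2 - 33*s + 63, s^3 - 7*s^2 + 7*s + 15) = s - 3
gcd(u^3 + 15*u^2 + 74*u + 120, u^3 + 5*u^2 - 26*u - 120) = u^2 + 10*u + 24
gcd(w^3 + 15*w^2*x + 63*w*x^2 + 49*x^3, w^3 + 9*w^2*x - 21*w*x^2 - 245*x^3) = w^2 + 14*w*x + 49*x^2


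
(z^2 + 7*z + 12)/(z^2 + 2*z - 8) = (z + 3)/(z - 2)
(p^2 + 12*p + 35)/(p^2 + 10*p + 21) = (p + 5)/(p + 3)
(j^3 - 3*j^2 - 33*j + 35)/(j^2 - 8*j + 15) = (j^3 - 3*j^2 - 33*j + 35)/(j^2 - 8*j + 15)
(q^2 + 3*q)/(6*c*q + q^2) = (q + 3)/(6*c + q)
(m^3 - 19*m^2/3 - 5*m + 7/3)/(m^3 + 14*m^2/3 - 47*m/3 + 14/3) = (m^2 - 6*m - 7)/(m^2 + 5*m - 14)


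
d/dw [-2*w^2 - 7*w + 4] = -4*w - 7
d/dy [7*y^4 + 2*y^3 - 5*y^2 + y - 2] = 28*y^3 + 6*y^2 - 10*y + 1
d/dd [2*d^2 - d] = 4*d - 1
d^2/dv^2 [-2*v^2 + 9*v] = -4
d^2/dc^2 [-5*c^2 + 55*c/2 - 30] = -10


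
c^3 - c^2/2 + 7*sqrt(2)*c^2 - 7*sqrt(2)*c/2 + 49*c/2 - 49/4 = (c - 1/2)*(c + 7*sqrt(2)/2)^2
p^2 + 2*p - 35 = (p - 5)*(p + 7)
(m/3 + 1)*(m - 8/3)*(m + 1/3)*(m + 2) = m^4/3 + 8*m^3/9 - 59*m^2/27 - 166*m/27 - 16/9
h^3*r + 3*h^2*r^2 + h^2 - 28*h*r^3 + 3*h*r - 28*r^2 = (h - 4*r)*(h + 7*r)*(h*r + 1)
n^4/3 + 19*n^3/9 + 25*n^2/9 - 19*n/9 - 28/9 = (n/3 + 1/3)*(n - 1)*(n + 7/3)*(n + 4)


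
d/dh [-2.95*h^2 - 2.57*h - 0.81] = -5.9*h - 2.57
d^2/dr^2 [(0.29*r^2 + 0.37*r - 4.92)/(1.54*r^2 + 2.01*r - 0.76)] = (-0.0403480000000016*r^3 - 67.973136*r^2 - 88.77792*r - 49.805888)/(3.652264*r^6 + 14.300748*r^5 + 13.258014*r^4 - 5.994423*r^3 - 6.542916*r^2 + 3.482928*r - 0.438976)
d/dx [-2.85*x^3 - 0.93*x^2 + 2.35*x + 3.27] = -8.55*x^2 - 1.86*x + 2.35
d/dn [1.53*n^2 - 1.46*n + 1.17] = 3.06*n - 1.46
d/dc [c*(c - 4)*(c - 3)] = 3*c^2 - 14*c + 12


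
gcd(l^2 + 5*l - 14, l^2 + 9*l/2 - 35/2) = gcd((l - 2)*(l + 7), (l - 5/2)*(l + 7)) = l + 7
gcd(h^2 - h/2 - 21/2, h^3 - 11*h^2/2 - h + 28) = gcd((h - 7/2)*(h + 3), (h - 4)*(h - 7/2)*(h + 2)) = h - 7/2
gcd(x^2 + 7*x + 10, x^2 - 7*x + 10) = 1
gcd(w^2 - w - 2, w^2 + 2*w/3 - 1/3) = w + 1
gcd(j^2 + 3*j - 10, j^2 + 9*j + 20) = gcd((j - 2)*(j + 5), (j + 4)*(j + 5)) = j + 5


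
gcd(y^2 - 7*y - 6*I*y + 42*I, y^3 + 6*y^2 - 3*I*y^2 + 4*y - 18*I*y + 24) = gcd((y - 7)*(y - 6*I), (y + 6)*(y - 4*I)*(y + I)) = 1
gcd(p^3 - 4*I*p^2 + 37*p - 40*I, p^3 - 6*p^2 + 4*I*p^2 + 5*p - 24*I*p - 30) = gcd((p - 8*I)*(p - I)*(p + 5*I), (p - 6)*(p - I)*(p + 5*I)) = p^2 + 4*I*p + 5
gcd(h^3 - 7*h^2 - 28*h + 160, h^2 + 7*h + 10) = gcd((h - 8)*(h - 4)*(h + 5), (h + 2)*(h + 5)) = h + 5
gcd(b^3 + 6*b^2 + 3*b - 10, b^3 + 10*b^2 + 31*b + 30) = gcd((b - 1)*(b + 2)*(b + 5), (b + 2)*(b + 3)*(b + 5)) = b^2 + 7*b + 10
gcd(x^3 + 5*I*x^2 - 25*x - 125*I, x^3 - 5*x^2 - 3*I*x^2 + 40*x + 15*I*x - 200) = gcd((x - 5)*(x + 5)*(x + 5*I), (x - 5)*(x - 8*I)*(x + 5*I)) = x^2 + x*(-5 + 5*I) - 25*I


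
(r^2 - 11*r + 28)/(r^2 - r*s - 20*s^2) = (-r^2 + 11*r - 28)/(-r^2 + r*s + 20*s^2)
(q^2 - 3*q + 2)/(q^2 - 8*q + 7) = (q - 2)/(q - 7)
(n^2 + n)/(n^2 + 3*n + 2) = n/(n + 2)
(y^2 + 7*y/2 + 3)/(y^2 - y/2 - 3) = (y + 2)/(y - 2)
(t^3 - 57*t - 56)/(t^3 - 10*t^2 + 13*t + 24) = (t + 7)/(t - 3)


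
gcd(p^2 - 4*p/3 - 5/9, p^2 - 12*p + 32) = 1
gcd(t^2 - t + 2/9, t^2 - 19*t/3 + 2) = t - 1/3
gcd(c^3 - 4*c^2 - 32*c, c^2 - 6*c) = c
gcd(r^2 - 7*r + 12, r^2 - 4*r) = r - 4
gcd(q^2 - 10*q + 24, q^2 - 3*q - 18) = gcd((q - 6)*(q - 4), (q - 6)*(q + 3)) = q - 6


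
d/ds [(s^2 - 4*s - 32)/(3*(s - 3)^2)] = 2*(38 - s)/(3*(s^3 - 9*s^2 + 27*s - 27))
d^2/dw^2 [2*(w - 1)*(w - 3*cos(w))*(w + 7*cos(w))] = -8*w^2*cos(w) - 32*w*sin(w) + 8*w*cos(w) + 84*w*cos(2*w) + 12*w + 16*sqrt(2)*sin(w + pi/4) - 84*sqrt(2)*cos(2*w + pi/4) - 4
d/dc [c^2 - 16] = 2*c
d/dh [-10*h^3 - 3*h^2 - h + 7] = -30*h^2 - 6*h - 1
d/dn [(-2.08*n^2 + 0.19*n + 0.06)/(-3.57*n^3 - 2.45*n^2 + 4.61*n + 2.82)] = (-7.4256*n^4 + 1.3566*n^3 - 8.4807*n^2 - 11.4372*n + 0.2592)/(12.7449*n^6 + 17.493*n^5 - 26.9129*n^4 - 42.7238*n^3 + 7.4341*n^2 + 26.0004*n + 7.9524)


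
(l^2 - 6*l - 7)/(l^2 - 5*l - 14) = (l + 1)/(l + 2)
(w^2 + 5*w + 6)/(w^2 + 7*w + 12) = (w + 2)/(w + 4)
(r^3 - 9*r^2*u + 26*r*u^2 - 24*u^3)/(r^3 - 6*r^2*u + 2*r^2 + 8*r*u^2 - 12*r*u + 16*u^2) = (r - 3*u)/(r + 2)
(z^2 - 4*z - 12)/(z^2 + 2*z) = (z - 6)/z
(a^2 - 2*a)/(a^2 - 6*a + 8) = a/(a - 4)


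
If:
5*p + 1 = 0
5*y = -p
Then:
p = -1/5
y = 1/25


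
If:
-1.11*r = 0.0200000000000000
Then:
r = -0.02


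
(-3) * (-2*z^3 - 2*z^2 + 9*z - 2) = 6*z^3 + 6*z^2 - 27*z + 6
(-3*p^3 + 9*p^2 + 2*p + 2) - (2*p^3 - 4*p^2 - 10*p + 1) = -5*p^3 + 13*p^2 + 12*p + 1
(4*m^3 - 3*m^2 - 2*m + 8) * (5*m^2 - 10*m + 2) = 20*m^5 - 55*m^4 + 28*m^3 + 54*m^2 - 84*m + 16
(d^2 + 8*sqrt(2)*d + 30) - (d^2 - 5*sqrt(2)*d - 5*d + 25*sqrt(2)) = 5*d + 13*sqrt(2)*d - 25*sqrt(2) + 30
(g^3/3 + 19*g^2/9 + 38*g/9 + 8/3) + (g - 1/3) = g^3/3 + 19*g^2/9 + 47*g/9 + 7/3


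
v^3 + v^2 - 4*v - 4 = (v - 2)*(v + 1)*(v + 2)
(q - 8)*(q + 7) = q^2 - q - 56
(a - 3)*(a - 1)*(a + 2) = a^3 - 2*a^2 - 5*a + 6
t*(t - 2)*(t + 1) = t^3 - t^2 - 2*t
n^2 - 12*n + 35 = (n - 7)*(n - 5)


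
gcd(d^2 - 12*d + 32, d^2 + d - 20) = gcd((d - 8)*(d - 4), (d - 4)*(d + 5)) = d - 4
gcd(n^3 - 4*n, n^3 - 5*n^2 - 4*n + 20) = n^2 - 4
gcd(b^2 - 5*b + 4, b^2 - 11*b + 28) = b - 4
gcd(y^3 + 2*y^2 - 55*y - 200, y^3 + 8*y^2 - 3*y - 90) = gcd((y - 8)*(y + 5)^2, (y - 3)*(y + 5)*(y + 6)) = y + 5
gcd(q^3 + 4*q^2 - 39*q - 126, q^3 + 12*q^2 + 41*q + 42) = q^2 + 10*q + 21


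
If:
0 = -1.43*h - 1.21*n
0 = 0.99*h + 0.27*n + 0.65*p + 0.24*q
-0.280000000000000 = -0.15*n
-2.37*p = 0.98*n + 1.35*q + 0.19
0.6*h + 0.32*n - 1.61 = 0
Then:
No Solution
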